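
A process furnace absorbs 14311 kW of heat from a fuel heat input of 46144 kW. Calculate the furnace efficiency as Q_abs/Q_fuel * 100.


Furnace efficiency = Q_absorbed / Q_fuel * 100
= 14311 / 46144 * 100 = 31.01

31.01 %


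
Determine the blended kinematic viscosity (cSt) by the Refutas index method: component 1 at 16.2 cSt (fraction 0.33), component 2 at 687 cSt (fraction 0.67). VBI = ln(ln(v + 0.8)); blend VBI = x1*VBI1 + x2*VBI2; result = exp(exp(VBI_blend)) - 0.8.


Refutas method: VBN_i = 14.534*ln(ln(visc_i + 0.8)) + 10.975, blended linearly by mass fraction; since VBN is linear in VBI_i = ln(ln(visc_i + 0.8)) and the fractions sum to 1, blend VBI directly: visc = exp(exp(VBI_blend)) - 0.8
VBI_1 = ln(ln(16.2 + 0.8)) = 1.04141
VBI_2 = ln(ln(687 + 0.8)) = 1.87694
VBI_blend = 0.33 * 1.04141 + 0.67 * 1.87694 = 1.60122
visc_blend = exp(exp(1.60122)) - 0.8 = 141.7

141.7 cSt


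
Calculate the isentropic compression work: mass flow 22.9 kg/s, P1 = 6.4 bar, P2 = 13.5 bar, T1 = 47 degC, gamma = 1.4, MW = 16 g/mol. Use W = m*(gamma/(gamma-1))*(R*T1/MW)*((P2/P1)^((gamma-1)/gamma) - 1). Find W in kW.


Isentropic work: W = m*(gamma/(gamma-1))*(R*T1/MW)*((P2/P1)^((gamma-1)/gamma) - 1)
T1 = 47 + 273.15 = 320.15 K
Pressure ratio = 13.5 / 6.4 = 2.10938
Exponent = (1.4 - 1)/1.4 = 0.285714
(P2/P1)^exp - 1 = 2.10938^0.285714 - 1 = 0.237701
W = 22.9 * 1.4 / 0.4 * 8.314 * 320.15 / 16 * 0.237701 = 3169

3169 kW


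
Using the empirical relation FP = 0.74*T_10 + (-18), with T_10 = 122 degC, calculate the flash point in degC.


FP = 0.74 * 122 + (-18) = 72.28

72.28 degC


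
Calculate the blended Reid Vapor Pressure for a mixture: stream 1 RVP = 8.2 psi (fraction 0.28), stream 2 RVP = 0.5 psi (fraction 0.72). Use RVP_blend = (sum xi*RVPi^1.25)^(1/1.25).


Chevron index: RVP_blend = (sum xi*RVPi^1.25)^(1/1.25)
RVP^1.25 terms: 0.28 * 8.2^1.25 + 0.72 * 0.5^1.25 = 4.18803
RVP_blend = 4.18803^(1/1.25) = 3.145

3.145 psi


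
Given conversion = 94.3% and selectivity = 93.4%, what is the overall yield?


Overall yield = conversion (%) * selectivity (%) / 100
Conversion = 94.3%, Selectivity = 93.4%
Y = 94.3 * 93.4 / 100
= 88.0762 %

88.0762 %


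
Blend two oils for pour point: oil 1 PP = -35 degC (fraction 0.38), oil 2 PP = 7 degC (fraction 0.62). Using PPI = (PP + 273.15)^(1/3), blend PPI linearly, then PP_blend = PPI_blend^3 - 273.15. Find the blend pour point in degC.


PPI_1 = (-35 + 273.15)^(1/3) = 6.198456
PPI_2 = (7 + 273.15)^(1/3) = 6.543301
PPI_blend = 0.38 * 6.198456 + 0.62 * 6.543301 = 6.41226
PP_blend = 6.41226^3 - 273.15 = 263.6534 - 273.15 = -9.5

-9.5 degC


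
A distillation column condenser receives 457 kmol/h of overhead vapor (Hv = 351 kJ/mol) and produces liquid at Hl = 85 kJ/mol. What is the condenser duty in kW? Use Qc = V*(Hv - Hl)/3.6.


Qc = 457 * (351 - 85) / 3.6 = 457 * 266 / 3.6 = 33770

33770 kW


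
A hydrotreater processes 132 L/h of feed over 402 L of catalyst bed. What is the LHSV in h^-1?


LHSV = volumetric feed rate / catalyst volume
= 132 L/h / 402 L
= 0.3284 h^-1

0.3284 h^-1


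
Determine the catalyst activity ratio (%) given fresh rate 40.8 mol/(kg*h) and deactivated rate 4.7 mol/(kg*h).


Activity (%) = (rate_used / rate_fresh) * 100
rate_used = 4.7, rate_fresh = 40.8
= (4.7 / 40.8) * 100
= 0.1152 * 100 = 11.52

11.52 %


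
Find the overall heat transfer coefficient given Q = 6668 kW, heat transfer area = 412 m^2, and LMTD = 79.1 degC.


From Q = U*A*LMTD, U = Q / (A * LMTD)
U = 6668 / (412 * 79.1) = 6668 / 32589.2 = 0.2046

0.2046 kW/(m^2*K)


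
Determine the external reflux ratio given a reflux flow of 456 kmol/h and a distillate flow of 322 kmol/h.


Reflux ratio definition: R = L / D (liquid returned / distillate withdrawn)
L = 456 kmol/h, D = 322 kmol/h
R = 456 / 322 = 1.416

1.416


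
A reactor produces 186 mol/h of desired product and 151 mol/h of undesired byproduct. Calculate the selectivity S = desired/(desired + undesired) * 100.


Selectivity = desired / (desired + undesired) * 100
Total products = 186 + 151 = 337 mol/h
S = 186 / 337 * 100
= 0.5519 * 100
= 55.19 %

55.19 %


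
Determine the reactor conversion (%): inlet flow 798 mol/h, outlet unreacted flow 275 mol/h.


X = (F_in - F_out) / F_in * 100
Moles reacted = 798 - 275 = 523
X = 523 / 798 * 100
= 0.6554 * 100
= 65.54 %

65.54 %


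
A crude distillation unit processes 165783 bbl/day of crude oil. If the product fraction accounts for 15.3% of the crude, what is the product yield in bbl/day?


Crude throughput = 165783 bbl/day
Fraction yield = 15.3%
yield = throughput * fraction / 100
yield = 165783 * 15.3 / 100 = 25364.799

25364.799 bbl/day


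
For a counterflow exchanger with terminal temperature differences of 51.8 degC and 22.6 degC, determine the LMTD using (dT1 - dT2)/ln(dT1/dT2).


LMTD = (dT1 - dT2) / ln(dT1/dT2)
= (51.8 - 22.6) / ln(51.8 / 22.6) = 29.2 / 0.82944 = 35.20

35.20 degC


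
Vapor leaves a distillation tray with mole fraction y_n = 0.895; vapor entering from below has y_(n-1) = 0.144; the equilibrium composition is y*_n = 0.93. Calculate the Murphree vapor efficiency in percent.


Murphree vapor efficiency: EMV = (y_n - y_(n-1)) / (y*_n - y_(n-1)) * 100
EMV = (0.895 - 0.144) / (0.93 - 0.144) * 100 = 0.751 / 0.786 * 100 = 95.55

95.55 %


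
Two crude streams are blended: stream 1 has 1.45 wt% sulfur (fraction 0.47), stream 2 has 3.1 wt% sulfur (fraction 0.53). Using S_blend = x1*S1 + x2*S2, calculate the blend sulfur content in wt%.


Linear sulfur blending: S_blend = x1*S1 + x2*S2
Contribution 1: 0.47 * 1.45 = 0.6815 wt%
Contribution 2: 0.53 * 3.1 = 1.643 wt%
S_blend = 0.6815 + 1.643 = 2.3245

2.3245 wt%


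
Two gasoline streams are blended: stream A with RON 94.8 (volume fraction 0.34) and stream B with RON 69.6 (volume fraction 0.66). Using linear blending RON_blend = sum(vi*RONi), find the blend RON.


Linear blending: RON_blend = sum(vi * RONi)
Contribution 1: 0.34 * 94.8 = 32.232
Contribution 2: 0.66 * 69.6 = 45.936
RON_blend = 32.232 + 45.936 = 78.168

78.168


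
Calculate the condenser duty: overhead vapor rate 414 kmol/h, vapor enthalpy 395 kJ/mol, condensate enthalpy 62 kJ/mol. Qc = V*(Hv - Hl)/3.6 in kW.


Qc = 414 * (395 - 62) / 3.6 = 414 * 333 / 3.6 = 38300

38300 kW


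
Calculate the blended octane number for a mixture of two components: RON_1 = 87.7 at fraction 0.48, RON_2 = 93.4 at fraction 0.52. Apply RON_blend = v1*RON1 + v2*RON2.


Linear blending: RON_blend = sum(vi * RONi)
Contribution 1: 0.48 * 87.7 = 42.096
Contribution 2: 0.52 * 93.4 = 48.568
RON_blend = 42.096 + 48.568 = 90.664

90.664


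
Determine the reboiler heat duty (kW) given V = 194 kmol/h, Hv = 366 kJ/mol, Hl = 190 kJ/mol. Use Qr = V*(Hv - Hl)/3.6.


Qr = 194 * (366 - 190) / 3.6 = 194 * 176 / 3.6 = 9484

9484 kW


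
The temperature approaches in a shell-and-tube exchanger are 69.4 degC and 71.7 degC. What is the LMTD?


LMTD = (dT1 - dT2) / ln(dT1/dT2)
= (69.4 - 71.7) / ln(69.4 / 71.7) = -2.3 / -0.0326039 = 70.54

70.54 degC


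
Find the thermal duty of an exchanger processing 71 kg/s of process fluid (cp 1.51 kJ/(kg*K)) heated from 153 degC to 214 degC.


Q = m_dot * cp * delta_T
delta_T = 214 - 153 = 61 K
Q = 71 * 1.51 * 61
= 107.21 * 61
= 6539.81 kW

6539.81 kW


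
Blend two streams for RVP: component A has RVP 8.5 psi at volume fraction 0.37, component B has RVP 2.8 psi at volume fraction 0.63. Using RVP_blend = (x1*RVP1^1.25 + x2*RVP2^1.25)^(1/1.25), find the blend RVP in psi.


Chevron index: RVP_blend = (sum xi*RVPi^1.25)^(1/1.25)
RVP^1.25 terms: 0.37 * 8.5^1.25 + 0.63 * 2.8^1.25 = 7.65187
RVP_blend = 7.65187^(1/1.25) = 5.093

5.093 psi


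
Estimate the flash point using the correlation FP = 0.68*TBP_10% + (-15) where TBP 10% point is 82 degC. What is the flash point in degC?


FP = 0.68 * 82 + (-15) = 40.76

40.76 degC


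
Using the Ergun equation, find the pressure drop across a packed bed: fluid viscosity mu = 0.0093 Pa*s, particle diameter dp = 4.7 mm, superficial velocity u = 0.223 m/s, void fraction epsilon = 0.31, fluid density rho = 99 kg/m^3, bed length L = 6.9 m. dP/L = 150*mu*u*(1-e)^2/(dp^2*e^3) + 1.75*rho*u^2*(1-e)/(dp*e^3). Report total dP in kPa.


dp = 4.7 mm = 0.0047 m
Viscous term = 150*0.0093*0.223*(1-0.31)^2 / (0.0047^2*0.31^3) = 225059
Inertial term = 1.75*99*0.223^2*(1-0.31) / (0.0047*0.31^3) = 42457
dP/L = 225059 + 42457 = 267516 Pa/m
dP = 267516 * 6.9 / 1000 = 1846 kPa

1846 kPa


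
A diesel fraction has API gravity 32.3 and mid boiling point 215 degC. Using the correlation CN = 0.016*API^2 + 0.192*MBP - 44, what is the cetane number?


CN = 0.016 * 32.3^2 + 0.192 * 215 - 44
CN = 16.69264 + 41.28 - 44 = 13.97264

13.97264


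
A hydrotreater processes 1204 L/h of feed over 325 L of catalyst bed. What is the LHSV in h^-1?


LHSV = volumetric feed rate / catalyst volume
= 1204 L/h / 325 L
= 3.705 h^-1

3.705 h^-1


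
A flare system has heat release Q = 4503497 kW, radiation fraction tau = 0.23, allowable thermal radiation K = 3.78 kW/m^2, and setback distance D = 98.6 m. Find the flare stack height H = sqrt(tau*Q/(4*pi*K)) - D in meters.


tau*Q/(4*pi*K) = 0.23 * 4503497 / (4 * pi * 3.78) = 21806
sqrt(21806) = 147.669
H = 147.669 - 98.6 = 49.07

49.07 m


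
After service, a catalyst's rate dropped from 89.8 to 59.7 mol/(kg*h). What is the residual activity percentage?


Activity (%) = (rate_used / rate_fresh) * 100
rate_used = 59.7, rate_fresh = 89.8
= (59.7 / 89.8) * 100
= 0.6648 * 100 = 66.48

66.48 %


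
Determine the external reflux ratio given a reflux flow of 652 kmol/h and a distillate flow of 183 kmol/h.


Reflux ratio definition: R = L / D (liquid returned / distillate withdrawn)
L = 652 kmol/h, D = 183 kmol/h
R = 652 / 183 = 3.563

3.563


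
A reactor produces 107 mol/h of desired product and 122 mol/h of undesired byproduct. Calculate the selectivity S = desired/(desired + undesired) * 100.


Selectivity = desired / (desired + undesired) * 100
Total products = 107 + 122 = 229 mol/h
S = 107 / 229 * 100
= 0.4672 * 100
= 46.72 %

46.72 %


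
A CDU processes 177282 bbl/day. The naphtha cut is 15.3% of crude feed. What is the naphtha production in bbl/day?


Crude throughput = 177282 bbl/day
Fraction yield = 15.3%
yield = throughput * fraction / 100
yield = 177282 * 15.3 / 100 = 27124.146

27124.146 bbl/day


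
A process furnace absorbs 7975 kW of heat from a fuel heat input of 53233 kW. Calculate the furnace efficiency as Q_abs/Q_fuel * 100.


Furnace efficiency = Q_absorbed / Q_fuel * 100
= 7975 / 53233 * 100 = 14.98

14.98 %


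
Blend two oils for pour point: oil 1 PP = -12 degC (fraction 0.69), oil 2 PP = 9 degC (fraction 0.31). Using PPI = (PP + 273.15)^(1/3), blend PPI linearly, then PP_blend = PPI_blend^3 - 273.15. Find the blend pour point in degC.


PPI_1 = (-12 + 273.15)^(1/3) = 6.391901
PPI_2 = (9 + 273.15)^(1/3) = 6.558835
PPI_blend = 0.69 * 6.391901 + 0.31 * 6.558835 = 6.443651
PP_blend = 6.443651^3 - 273.15 = 267.5445 - 273.15 = -5.61

-5.61 degC


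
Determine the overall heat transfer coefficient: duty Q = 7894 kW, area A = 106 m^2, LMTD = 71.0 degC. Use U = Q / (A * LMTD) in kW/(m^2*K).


From Q = U*A*LMTD, U = Q / (A * LMTD)
U = 7894 / (106 * 71.0) = 7894 / 7526 = 1.049

1.049 kW/(m^2*K)


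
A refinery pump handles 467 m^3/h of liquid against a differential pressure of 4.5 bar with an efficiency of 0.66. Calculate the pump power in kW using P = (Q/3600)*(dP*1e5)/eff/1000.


Q = 467 / 3600 = 0.129722 m^3/s
P = 0.129722 * (4.5 * 1e5) / 0.66 / 1000 = 88.45

88.45 kW


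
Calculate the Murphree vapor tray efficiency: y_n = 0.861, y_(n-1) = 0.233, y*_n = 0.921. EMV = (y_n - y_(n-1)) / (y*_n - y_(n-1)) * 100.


Murphree vapor efficiency: EMV = (y_n - y_(n-1)) / (y*_n - y_(n-1)) * 100
EMV = (0.861 - 0.233) / (0.921 - 0.233) * 100 = 0.628 / 0.688 * 100 = 91.28

91.28 %


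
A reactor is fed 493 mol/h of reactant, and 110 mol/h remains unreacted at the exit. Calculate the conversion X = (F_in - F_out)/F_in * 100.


X = (F_in - F_out) / F_in * 100
Moles reacted = 493 - 110 = 383
X = 383 / 493 * 100
= 0.7769 * 100
= 77.69 %

77.69 %


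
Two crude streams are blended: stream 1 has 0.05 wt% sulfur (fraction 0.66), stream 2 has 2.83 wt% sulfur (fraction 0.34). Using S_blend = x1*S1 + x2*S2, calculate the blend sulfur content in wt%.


Linear sulfur blending: S_blend = x1*S1 + x2*S2
Contribution 1: 0.66 * 0.05 = 0.033 wt%
Contribution 2: 0.34 * 2.83 = 0.9622 wt%
S_blend = 0.033 + 0.9622 = 0.9952

0.9952 wt%


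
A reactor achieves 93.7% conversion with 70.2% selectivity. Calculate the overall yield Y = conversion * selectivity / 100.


Overall yield = conversion (%) * selectivity (%) / 100
Conversion = 93.7%, Selectivity = 70.2%
Y = 93.7 * 70.2 / 100
= 65.7774 %

65.7774 %


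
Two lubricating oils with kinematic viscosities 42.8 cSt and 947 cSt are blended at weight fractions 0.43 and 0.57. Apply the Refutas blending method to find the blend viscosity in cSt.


Refutas method: VBN_i = 14.534*ln(ln(visc_i + 0.8)) + 10.975, blended linearly by mass fraction; since VBN is linear in VBI_i = ln(ln(visc_i + 0.8)) and the fractions sum to 1, blend VBI directly: visc = exp(exp(VBI_blend)) - 0.8
VBI_1 = ln(ln(42.8 + 0.8)) = 1.32842
VBI_2 = ln(ln(947 + 0.8)) = 1.92485
VBI_blend = 0.43 * 1.32842 + 0.57 * 1.92485 = 1.66839
visc_blend = exp(exp(1.66839)) - 0.8 = 200.3

200.3 cSt


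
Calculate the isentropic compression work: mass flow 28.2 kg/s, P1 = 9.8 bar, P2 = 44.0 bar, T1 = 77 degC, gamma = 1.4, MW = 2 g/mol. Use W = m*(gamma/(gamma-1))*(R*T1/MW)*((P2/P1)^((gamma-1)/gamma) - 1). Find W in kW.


Isentropic work: W = m*(gamma/(gamma-1))*(R*T1/MW)*((P2/P1)^((gamma-1)/gamma) - 1)
T1 = 77 + 273.15 = 350.15 K
Pressure ratio = 44.0 / 9.8 = 4.4898
Exponent = (1.4 - 1)/1.4 = 0.285714
(P2/P1)^exp - 1 = 4.4898^0.285714 - 1 = 0.535856
W = 28.2 * 1.4 / 0.4 * 8.314 * 350.15 / 2 * 0.535856 = 76980

76980 kW


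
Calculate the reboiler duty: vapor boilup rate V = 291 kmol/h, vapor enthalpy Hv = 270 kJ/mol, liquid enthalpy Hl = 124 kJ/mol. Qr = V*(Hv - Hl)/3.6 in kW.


Qr = 291 * (270 - 124) / 3.6 = 291 * 146 / 3.6 = 11800

11800 kW


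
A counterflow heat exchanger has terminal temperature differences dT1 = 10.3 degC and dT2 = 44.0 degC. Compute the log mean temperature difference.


LMTD = (dT1 - dT2) / ln(dT1/dT2)
= (10.3 - 44.0) / ln(10.3 / 44.0) = -33.7 / -1.45205 = 23.21

23.21 degC


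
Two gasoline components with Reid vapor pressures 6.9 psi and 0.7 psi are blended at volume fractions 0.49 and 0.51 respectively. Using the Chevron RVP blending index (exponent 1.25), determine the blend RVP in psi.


Chevron index: RVP_blend = (sum xi*RVPi^1.25)^(1/1.25)
RVP^1.25 terms: 0.49 * 6.9^1.25 + 0.51 * 0.7^1.25 = 5.80625
RVP_blend = 5.80625^(1/1.25) = 4.084

4.084 psi


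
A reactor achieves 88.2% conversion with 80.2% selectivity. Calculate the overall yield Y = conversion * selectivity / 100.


Overall yield = conversion (%) * selectivity (%) / 100
Conversion = 88.2%, Selectivity = 80.2%
Y = 88.2 * 80.2 / 100
= 70.7364 %

70.7364 %


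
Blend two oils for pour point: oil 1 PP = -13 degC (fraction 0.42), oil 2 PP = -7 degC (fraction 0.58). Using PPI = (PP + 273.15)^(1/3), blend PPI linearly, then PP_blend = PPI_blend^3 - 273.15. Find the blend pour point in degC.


PPI_1 = (-13 + 273.15)^(1/3) = 6.383731
PPI_2 = (-7 + 273.15)^(1/3) = 6.432436
PPI_blend = 0.42 * 6.383731 + 0.58 * 6.432436 = 6.41198
PP_blend = 6.41198^3 - 273.15 = 263.6189 - 273.15 = -9.53

-9.53 degC


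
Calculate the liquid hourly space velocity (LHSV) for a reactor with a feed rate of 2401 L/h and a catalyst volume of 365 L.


LHSV = volumetric feed rate / catalyst volume
= 2401 L/h / 365 L
= 6.578 h^-1

6.578 h^-1


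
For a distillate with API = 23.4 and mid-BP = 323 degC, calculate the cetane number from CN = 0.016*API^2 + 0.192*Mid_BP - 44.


CN = 0.016 * 23.4^2 + 0.192 * 323 - 44
CN = 8.76096 + 62.016 - 44 = 26.77696

26.77696


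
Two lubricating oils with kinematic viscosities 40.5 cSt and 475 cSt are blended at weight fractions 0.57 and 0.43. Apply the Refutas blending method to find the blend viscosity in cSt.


Refutas method: VBN_i = 14.534*ln(ln(visc_i + 0.8)) + 10.975, blended linearly by mass fraction; since VBN is linear in VBI_i = ln(ln(visc_i + 0.8)) and the fractions sum to 1, blend VBI directly: visc = exp(exp(VBI_blend)) - 0.8
VBI_1 = ln(ln(40.5 + 0.8)) = 1.31396
VBI_2 = ln(ln(475 + 0.8)) = 1.81889
VBI_blend = 0.57 * 1.31396 + 0.43 * 1.81889 = 1.53108
visc_blend = exp(exp(1.53108)) - 0.8 = 101.0

101.0 cSt


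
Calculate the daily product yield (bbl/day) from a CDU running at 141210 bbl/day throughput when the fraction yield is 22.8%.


Crude throughput = 141210 bbl/day
Fraction yield = 22.8%
yield = throughput * fraction / 100
yield = 141210 * 22.8 / 100 = 32195.88

32195.88 bbl/day


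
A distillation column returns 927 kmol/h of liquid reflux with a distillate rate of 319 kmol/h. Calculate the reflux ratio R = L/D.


Reflux ratio definition: R = L / D (liquid returned / distillate withdrawn)
L = 927 kmol/h, D = 319 kmol/h
R = 927 / 319 = 2.906

2.906


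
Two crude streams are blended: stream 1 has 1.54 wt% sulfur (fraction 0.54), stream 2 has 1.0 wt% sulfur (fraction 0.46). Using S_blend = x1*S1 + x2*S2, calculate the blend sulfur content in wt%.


Linear sulfur blending: S_blend = x1*S1 + x2*S2
Contribution 1: 0.54 * 1.54 = 0.8316 wt%
Contribution 2: 0.46 * 1.0 = 0.46 wt%
S_blend = 0.8316 + 0.46 = 1.2916

1.2916 wt%


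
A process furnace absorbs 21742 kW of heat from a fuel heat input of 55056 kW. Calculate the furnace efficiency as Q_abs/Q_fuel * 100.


Furnace efficiency = Q_absorbed / Q_fuel * 100
= 21742 / 55056 * 100 = 39.49

39.49 %


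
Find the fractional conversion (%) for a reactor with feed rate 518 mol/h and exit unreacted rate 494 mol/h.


X = (F_in - F_out) / F_in * 100
Moles reacted = 518 - 494 = 24
X = 24 / 518 * 100
= 0.04633 * 100
= 4.633 %

4.633 %


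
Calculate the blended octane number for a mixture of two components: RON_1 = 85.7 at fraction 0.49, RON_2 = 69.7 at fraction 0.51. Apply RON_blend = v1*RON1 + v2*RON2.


Linear blending: RON_blend = sum(vi * RONi)
Contribution 1: 0.49 * 85.7 = 41.993
Contribution 2: 0.51 * 69.7 = 35.547
RON_blend = 41.993 + 35.547 = 77.54

77.54


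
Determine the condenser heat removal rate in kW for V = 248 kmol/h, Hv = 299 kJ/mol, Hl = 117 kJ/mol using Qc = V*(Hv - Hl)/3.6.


Qc = 248 * (299 - 117) / 3.6 = 248 * 182 / 3.6 = 12540

12540 kW


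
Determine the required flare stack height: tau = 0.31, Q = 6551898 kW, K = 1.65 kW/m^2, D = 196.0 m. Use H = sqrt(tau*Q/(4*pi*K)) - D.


tau*Q/(4*pi*K) = 0.31 * 6551898 / (4 * pi * 1.65) = 97956.9
sqrt(97956.9) = 312.981
H = 312.981 - 196.0 = 117.0

117.0 m


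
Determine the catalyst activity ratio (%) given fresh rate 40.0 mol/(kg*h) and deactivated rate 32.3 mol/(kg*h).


Activity (%) = (rate_used / rate_fresh) * 100
rate_used = 32.3, rate_fresh = 40.0
= (32.3 / 40.0) * 100
= 0.8075 * 100 = 80.75

80.75 %


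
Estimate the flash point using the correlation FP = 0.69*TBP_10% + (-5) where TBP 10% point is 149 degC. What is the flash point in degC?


FP = 0.69 * 149 + (-5) = 97.81

97.81 degC


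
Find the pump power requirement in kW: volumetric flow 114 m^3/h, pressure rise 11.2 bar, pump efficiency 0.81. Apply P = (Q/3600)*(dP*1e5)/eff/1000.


Q = 114 / 3600 = 0.0316667 m^3/s
P = 0.0316667 * (11.2 * 1e5) / 0.81 / 1000 = 43.79

43.79 kW


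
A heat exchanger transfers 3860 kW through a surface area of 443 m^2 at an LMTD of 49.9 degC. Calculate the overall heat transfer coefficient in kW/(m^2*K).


From Q = U*A*LMTD, U = Q / (A * LMTD)
U = 3860 / (443 * 49.9) = 3860 / 22105.7 = 0.1746

0.1746 kW/(m^2*K)


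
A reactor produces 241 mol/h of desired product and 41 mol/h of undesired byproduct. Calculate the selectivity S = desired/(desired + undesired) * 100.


Selectivity = desired / (desired + undesired) * 100
Total products = 241 + 41 = 282 mol/h
S = 241 / 282 * 100
= 0.8546 * 100
= 85.46 %

85.46 %


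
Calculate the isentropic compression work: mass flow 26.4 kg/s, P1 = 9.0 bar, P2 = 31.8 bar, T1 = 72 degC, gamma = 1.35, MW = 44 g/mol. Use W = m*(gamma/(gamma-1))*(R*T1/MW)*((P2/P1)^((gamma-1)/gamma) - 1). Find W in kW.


Isentropic work: W = m*(gamma/(gamma-1))*(R*T1/MW)*((P2/P1)^((gamma-1)/gamma) - 1)
T1 = 72 + 273.15 = 345.15 K
Pressure ratio = 31.8 / 9.0 = 3.53333
Exponent = (1.35 - 1)/1.35 = 0.259259
(P2/P1)^exp - 1 = 3.53333^0.259259 - 1 = 0.387144
W = 26.4 * 1.35 / 0.35 * 8.314 * 345.15 / 44 * 0.387144 = 2571

2571 kW


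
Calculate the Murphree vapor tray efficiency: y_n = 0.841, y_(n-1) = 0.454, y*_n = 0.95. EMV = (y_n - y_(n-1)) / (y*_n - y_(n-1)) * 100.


Murphree vapor efficiency: EMV = (y_n - y_(n-1)) / (y*_n - y_(n-1)) * 100
EMV = (0.841 - 0.454) / (0.95 - 0.454) * 100 = 0.387 / 0.496 * 100 = 78.02

78.02 %


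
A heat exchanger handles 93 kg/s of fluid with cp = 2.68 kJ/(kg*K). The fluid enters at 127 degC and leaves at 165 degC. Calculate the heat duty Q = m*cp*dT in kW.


Q = m_dot * cp * delta_T
delta_T = 165 - 127 = 38 K
Q = 93 * 2.68 * 38
= 249.24 * 38
= 9471.12 kW

9471.12 kW


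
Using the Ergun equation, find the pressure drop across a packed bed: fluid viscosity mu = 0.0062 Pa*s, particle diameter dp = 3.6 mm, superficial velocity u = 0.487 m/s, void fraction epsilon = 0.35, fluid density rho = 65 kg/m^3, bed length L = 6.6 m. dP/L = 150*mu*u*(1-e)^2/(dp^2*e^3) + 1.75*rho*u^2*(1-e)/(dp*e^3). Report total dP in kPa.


dp = 3.6 mm = 0.0036 m
Viscous term = 150*0.0062*0.487*(1-0.35)^2 / (0.0036^2*0.35^3) = 344373
Inertial term = 1.75*65*0.487^2*(1-0.35) / (0.0036*0.35^3) = 113610
dP/L = 344373 + 113610 = 457983 Pa/m
dP = 457983 * 6.6 / 1000 = 3023 kPa

3023 kPa


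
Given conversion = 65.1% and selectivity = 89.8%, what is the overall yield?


Overall yield = conversion (%) * selectivity (%) / 100
Conversion = 65.1%, Selectivity = 89.8%
Y = 65.1 * 89.8 / 100
= 58.4598 %

58.4598 %


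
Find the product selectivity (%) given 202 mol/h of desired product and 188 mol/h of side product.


Selectivity = desired / (desired + undesired) * 100
Total products = 202 + 188 = 390 mol/h
S = 202 / 390 * 100
= 0.5179 * 100
= 51.79 %

51.79 %


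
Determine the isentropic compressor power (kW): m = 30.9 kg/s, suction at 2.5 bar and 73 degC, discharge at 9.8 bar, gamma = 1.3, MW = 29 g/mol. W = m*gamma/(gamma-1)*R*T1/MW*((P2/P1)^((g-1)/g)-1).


Isentropic work: W = m*(gamma/(gamma-1))*(R*T1/MW)*((P2/P1)^((gamma-1)/gamma) - 1)
T1 = 73 + 273.15 = 346.15 K
Pressure ratio = 9.8 / 2.5 = 3.92
Exponent = (1.3 - 1)/1.3 = 0.230769
(P2/P1)^exp - 1 = 3.92^0.230769 - 1 = 0.370604
W = 30.9 * 1.3 / 0.3 * 8.314 * 346.15 / 29 * 0.370604 = 4925

4925 kW


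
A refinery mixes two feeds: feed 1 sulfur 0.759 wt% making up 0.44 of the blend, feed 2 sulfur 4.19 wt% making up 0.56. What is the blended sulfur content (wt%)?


Linear sulfur blending: S_blend = x1*S1 + x2*S2
Contribution 1: 0.44 * 0.759 = 0.33396 wt%
Contribution 2: 0.56 * 4.19 = 2.3464 wt%
S_blend = 0.33396 + 2.3464 = 2.68036

2.68036 wt%


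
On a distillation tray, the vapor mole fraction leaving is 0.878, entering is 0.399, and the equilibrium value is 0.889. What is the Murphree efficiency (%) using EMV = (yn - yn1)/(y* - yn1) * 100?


Murphree vapor efficiency: EMV = (y_n - y_(n-1)) / (y*_n - y_(n-1)) * 100
EMV = (0.878 - 0.399) / (0.889 - 0.399) * 100 = 0.479 / 0.49 * 100 = 97.76

97.76 %


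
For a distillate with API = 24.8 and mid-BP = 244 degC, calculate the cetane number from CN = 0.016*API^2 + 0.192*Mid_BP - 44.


CN = 0.016 * 24.8^2 + 0.192 * 244 - 44
CN = 9.84064 + 46.848 - 44 = 12.68864

12.68864


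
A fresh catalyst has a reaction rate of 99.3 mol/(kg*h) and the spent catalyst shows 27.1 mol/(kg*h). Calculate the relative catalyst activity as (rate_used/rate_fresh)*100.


Activity (%) = (rate_used / rate_fresh) * 100
rate_used = 27.1, rate_fresh = 99.3
= (27.1 / 99.3) * 100
= 0.2729 * 100 = 27.29

27.29 %


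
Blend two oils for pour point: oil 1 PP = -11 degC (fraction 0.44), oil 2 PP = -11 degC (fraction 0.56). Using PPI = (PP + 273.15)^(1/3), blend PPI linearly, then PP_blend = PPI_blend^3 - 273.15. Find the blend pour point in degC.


PPI_1 = (-11 + 273.15)^(1/3) = 6.400049
PPI_2 = (-11 + 273.15)^(1/3) = 6.400049
PPI_blend = 0.44 * 6.400049 + 0.56 * 6.400049 = 6.400049
PP_blend = 6.400049^3 - 273.15 = 262.15 - 273.15 = -11

-11 degC


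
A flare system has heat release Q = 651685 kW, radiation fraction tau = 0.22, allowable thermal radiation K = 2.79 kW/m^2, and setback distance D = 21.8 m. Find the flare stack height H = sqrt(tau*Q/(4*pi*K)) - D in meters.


tau*Q/(4*pi*K) = 0.22 * 651685 / (4 * pi * 2.79) = 4089.28
sqrt(4089.28) = 63.9475
H = 63.9475 - 21.8 = 42.15

42.15 m


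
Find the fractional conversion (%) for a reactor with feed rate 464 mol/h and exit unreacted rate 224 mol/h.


X = (F_in - F_out) / F_in * 100
Moles reacted = 464 - 224 = 240
X = 240 / 464 * 100
= 0.5172 * 100
= 51.72 %

51.72 %


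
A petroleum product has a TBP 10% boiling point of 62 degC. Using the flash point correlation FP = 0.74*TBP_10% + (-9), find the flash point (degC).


FP = 0.74 * 62 + (-9) = 36.88

36.88 degC


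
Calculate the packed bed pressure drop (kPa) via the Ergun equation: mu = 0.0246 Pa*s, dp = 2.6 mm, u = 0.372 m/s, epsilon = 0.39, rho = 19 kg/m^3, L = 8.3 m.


dp = 2.6 mm = 0.0026 m
Viscous term = 150*0.0246*0.372*(1-0.39)^2 / (0.0026^2*0.39^3) = 1273760
Inertial term = 1.75*19*0.372^2*(1-0.39) / (0.0026*0.39^3) = 18198.7
dP/L = 1273760 + 18198.7 = 1291960 Pa/m
dP = 1291960 * 8.3 / 1000 = 10720 kPa

10720 kPa


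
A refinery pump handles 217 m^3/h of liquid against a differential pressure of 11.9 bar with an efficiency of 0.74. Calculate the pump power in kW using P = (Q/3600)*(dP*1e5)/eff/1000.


Q = 217 / 3600 = 0.0602778 m^3/s
P = 0.0602778 * (11.9 * 1e5) / 0.74 / 1000 = 96.93

96.93 kW


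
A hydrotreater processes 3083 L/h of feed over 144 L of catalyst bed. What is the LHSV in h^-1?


LHSV = volumetric feed rate / catalyst volume
= 3083 L/h / 144 L
= 21.41 h^-1

21.41 h^-1


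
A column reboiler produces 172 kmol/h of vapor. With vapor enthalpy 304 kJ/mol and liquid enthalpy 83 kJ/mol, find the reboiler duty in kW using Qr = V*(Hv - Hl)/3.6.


Qr = 172 * (304 - 83) / 3.6 = 172 * 221 / 3.6 = 10560

10560 kW


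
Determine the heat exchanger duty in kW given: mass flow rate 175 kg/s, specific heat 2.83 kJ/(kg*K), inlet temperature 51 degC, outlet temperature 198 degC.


Q = m_dot * cp * delta_T
delta_T = 198 - 51 = 147 K
Q = 175 * 2.83 * 147
= 495.25 * 147
= 72801.75 kW

72801.75 kW


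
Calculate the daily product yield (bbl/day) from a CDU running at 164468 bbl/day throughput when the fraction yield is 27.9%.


Crude throughput = 164468 bbl/day
Fraction yield = 27.9%
yield = throughput * fraction / 100
yield = 164468 * 27.9 / 100 = 45886.572

45886.572 bbl/day


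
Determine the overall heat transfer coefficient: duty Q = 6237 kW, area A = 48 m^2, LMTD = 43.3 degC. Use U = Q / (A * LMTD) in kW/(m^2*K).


From Q = U*A*LMTD, U = Q / (A * LMTD)
U = 6237 / (48 * 43.3) = 6237 / 2078.4 = 3.001

3.001 kW/(m^2*K)


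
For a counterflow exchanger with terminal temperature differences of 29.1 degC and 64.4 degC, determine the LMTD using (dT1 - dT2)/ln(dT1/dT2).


LMTD = (dT1 - dT2) / ln(dT1/dT2)
= (29.1 - 64.4) / ln(29.1 / 64.4) = -35.3 / -0.794375 = 44.44

44.44 degC


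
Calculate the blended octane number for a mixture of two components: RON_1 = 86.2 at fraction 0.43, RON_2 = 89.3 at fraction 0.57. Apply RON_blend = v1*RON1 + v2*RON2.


Linear blending: RON_blend = sum(vi * RONi)
Contribution 1: 0.43 * 86.2 = 37.066
Contribution 2: 0.57 * 89.3 = 50.901
RON_blend = 37.066 + 50.901 = 87.967

87.967


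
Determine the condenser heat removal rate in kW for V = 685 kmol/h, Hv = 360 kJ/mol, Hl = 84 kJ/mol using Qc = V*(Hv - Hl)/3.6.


Qc = 685 * (360 - 84) / 3.6 = 685 * 276 / 3.6 = 52520

52520 kW


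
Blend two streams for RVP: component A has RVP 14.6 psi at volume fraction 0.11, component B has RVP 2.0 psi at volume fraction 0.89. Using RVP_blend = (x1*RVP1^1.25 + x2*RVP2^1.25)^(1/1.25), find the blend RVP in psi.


Chevron index: RVP_blend = (sum xi*RVPi^1.25)^(1/1.25)
RVP^1.25 terms: 0.11 * 14.6^1.25 + 0.89 * 2.0^1.25 = 5.2561
RVP_blend = 5.2561^(1/1.25) = 3.772

3.772 psi


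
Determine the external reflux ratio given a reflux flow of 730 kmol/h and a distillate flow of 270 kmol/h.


Reflux ratio definition: R = L / D (liquid returned / distillate withdrawn)
L = 730 kmol/h, D = 270 kmol/h
R = 730 / 270 = 2.704

2.704


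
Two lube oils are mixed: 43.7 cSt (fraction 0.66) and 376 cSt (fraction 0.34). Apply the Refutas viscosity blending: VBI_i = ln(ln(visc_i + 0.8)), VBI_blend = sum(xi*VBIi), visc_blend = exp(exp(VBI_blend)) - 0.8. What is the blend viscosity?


Refutas method: VBN_i = 14.534*ln(ln(visc_i + 0.8)) + 10.975, blended linearly by mass fraction; since VBN is linear in VBI_i = ln(ln(visc_i + 0.8)) and the fractions sum to 1, blend VBI directly: visc = exp(exp(VBI_blend)) - 0.8
VBI_1 = ln(ln(43.7 + 0.8)) = 1.33381
VBI_2 = ln(ln(376 + 0.8)) = 1.78031
VBI_blend = 0.66 * 1.33381 + 0.34 * 1.78031 = 1.48562
visc_blend = exp(exp(1.48562)) - 0.8 = 82.11

82.11 cSt


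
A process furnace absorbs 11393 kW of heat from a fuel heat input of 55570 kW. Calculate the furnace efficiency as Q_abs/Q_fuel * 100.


Furnace efficiency = Q_absorbed / Q_fuel * 100
= 11393 / 55570 * 100 = 20.50

20.50 %


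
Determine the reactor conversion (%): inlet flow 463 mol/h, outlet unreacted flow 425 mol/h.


X = (F_in - F_out) / F_in * 100
Moles reacted = 463 - 425 = 38
X = 38 / 463 * 100
= 0.08207 * 100
= 8.207 %

8.207 %


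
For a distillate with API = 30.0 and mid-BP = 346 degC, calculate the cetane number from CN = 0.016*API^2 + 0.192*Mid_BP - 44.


CN = 0.016 * 30.0^2 + 0.192 * 346 - 44
CN = 14.4 + 66.432 - 44 = 36.832

36.832


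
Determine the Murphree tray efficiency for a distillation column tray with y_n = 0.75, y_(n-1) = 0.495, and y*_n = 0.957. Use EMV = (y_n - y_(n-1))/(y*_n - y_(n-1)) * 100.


Murphree vapor efficiency: EMV = (y_n - y_(n-1)) / (y*_n - y_(n-1)) * 100
EMV = (0.75 - 0.495) / (0.957 - 0.495) * 100 = 0.255 / 0.462 * 100 = 55.19

55.19 %


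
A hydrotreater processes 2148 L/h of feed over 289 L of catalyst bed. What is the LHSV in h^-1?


LHSV = volumetric feed rate / catalyst volume
= 2148 L/h / 289 L
= 7.433 h^-1

7.433 h^-1


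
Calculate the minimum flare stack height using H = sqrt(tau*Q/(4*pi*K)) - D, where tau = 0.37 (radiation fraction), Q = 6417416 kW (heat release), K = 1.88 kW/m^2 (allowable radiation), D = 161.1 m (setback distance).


tau*Q/(4*pi*K) = 0.37 * 6417416 / (4 * pi * 1.88) = 100507
sqrt(100507) = 317.028
H = 317.028 - 161.1 = 155.9

155.9 m


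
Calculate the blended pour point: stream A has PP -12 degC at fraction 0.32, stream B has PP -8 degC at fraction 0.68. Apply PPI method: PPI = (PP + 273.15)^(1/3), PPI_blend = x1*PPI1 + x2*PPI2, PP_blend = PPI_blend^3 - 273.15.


PPI_1 = (-12 + 273.15)^(1/3) = 6.391901
PPI_2 = (-8 + 273.15)^(1/3) = 6.42437
PPI_blend = 0.32 * 6.391901 + 0.68 * 6.42437 = 6.41398
PP_blend = 6.41398^3 - 273.15 = 263.8656 - 273.15 = -9.28

-9.28 degC


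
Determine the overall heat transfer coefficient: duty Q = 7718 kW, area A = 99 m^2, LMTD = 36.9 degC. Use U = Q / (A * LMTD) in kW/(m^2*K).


From Q = U*A*LMTD, U = Q / (A * LMTD)
U = 7718 / (99 * 36.9) = 7718 / 3653.1 = 2.113

2.113 kW/(m^2*K)


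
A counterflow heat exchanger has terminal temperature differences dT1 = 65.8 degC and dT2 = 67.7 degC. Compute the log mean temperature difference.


LMTD = (dT1 - dT2) / ln(dT1/dT2)
= (65.8 - 67.7) / ln(65.8 / 67.7) = -1.9 / -0.0284663 = 66.75

66.75 degC


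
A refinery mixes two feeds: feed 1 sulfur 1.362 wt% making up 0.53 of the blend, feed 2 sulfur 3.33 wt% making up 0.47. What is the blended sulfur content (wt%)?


Linear sulfur blending: S_blend = x1*S1 + x2*S2
Contribution 1: 0.53 * 1.362 = 0.72186 wt%
Contribution 2: 0.47 * 3.33 = 1.5651 wt%
S_blend = 0.72186 + 1.5651 = 2.28696

2.28696 wt%


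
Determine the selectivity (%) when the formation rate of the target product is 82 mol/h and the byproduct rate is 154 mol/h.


Selectivity = desired / (desired + undesired) * 100
Total products = 82 + 154 = 236 mol/h
S = 82 / 236 * 100
= 0.3475 * 100
= 34.75 %

34.75 %


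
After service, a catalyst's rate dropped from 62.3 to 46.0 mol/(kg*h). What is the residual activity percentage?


Activity (%) = (rate_used / rate_fresh) * 100
rate_used = 46.0, rate_fresh = 62.3
= (46.0 / 62.3) * 100
= 0.7384 * 100 = 73.84

73.84 %


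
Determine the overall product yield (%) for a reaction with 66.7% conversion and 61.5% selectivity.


Overall yield = conversion (%) * selectivity (%) / 100
Conversion = 66.7%, Selectivity = 61.5%
Y = 66.7 * 61.5 / 100
= 41.0205 %

41.0205 %


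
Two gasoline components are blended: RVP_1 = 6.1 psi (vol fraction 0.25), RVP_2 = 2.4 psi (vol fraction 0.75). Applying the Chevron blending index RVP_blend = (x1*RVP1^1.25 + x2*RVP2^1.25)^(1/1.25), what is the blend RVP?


Chevron index: RVP_blend = (sum xi*RVPi^1.25)^(1/1.25)
RVP^1.25 terms: 0.25 * 6.1^1.25 + 0.75 * 2.4^1.25 = 4.63704
RVP_blend = 4.63704^(1/1.25) = 3.412

3.412 psi


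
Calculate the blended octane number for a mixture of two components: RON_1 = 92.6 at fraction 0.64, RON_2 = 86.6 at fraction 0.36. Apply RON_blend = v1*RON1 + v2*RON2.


Linear blending: RON_blend = sum(vi * RONi)
Contribution 1: 0.64 * 92.6 = 59.264
Contribution 2: 0.36 * 86.6 = 31.176
RON_blend = 59.264 + 31.176 = 90.44

90.44


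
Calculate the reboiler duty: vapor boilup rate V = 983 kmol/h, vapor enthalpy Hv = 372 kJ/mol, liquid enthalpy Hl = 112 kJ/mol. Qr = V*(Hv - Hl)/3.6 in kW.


Qr = 983 * (372 - 112) / 3.6 = 983 * 260 / 3.6 = 70990

70990 kW


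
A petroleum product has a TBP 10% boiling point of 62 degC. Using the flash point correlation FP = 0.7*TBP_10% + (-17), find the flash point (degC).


FP = 0.7 * 62 + (-17) = 26.4

26.4 degC


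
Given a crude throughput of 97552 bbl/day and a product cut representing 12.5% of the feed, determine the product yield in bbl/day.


Crude throughput = 97552 bbl/day
Fraction yield = 12.5%
yield = throughput * fraction / 100
yield = 97552 * 12.5 / 100 = 12194

12194 bbl/day


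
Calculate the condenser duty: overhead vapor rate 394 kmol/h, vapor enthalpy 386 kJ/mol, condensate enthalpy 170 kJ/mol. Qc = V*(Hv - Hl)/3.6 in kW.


Qc = 394 * (386 - 170) / 3.6 = 394 * 216 / 3.6 = 23640

23640 kW


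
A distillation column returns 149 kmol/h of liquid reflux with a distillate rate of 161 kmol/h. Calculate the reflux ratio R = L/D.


Reflux ratio definition: R = L / D (liquid returned / distillate withdrawn)
L = 149 kmol/h, D = 161 kmol/h
R = 149 / 161 = 0.9255

0.9255


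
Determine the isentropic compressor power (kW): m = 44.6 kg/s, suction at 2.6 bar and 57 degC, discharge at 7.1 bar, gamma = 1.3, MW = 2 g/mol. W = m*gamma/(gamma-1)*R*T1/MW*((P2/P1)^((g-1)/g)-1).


Isentropic work: W = m*(gamma/(gamma-1))*(R*T1/MW)*((P2/P1)^((gamma-1)/gamma) - 1)
T1 = 57 + 273.15 = 330.15 K
Pressure ratio = 7.1 / 2.6 = 2.73077
Exponent = (1.3 - 1)/1.3 = 0.230769
(P2/P1)^exp - 1 = 2.73077^0.230769 - 1 = 0.260901
W = 44.6 * 1.3 / 0.3 * 8.314 * 330.15 / 2 * 0.260901 = 69200

69200 kW


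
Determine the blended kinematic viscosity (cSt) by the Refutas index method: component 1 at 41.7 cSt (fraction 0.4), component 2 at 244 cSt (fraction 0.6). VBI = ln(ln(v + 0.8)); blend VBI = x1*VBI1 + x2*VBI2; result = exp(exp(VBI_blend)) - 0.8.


Refutas method: VBN_i = 14.534*ln(ln(visc_i + 0.8)) + 10.975, blended linearly by mass fraction; since VBN is linear in VBI_i = ln(ln(visc_i + 0.8)) and the fractions sum to 1, blend VBI directly: visc = exp(exp(VBI_blend)) - 0.8
VBI_1 = ln(ln(41.7 + 0.8)) = 1.32162
VBI_2 = ln(ln(244 + 0.8)) = 1.70483
VBI_blend = 0.4 * 1.32162 + 0.6 * 1.70483 = 1.55155
visc_blend = exp(exp(1.55155)) - 0.8 = 111.2

111.2 cSt


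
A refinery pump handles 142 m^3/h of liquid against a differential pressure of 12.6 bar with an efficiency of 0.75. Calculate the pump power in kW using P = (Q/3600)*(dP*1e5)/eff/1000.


Q = 142 / 3600 = 0.0394444 m^3/s
P = 0.0394444 * (12.6 * 1e5) / 0.75 / 1000 = 66.27

66.27 kW


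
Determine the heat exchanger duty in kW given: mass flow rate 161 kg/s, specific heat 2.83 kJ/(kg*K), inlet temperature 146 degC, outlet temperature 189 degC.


Q = m_dot * cp * delta_T
delta_T = 189 - 146 = 43 K
Q = 161 * 2.83 * 43
= 455.63 * 43
= 19592.09 kW

19592.09 kW


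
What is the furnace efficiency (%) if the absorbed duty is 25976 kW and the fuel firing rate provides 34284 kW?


Furnace efficiency = Q_absorbed / Q_fuel * 100
= 25976 / 34284 * 100 = 75.77

75.77 %


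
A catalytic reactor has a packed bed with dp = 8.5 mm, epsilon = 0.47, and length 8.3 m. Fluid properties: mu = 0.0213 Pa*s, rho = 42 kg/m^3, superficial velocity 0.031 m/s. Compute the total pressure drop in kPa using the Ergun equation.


dp = 8.5 mm = 0.0085 m
Viscous term = 150*0.0213*0.031*(1-0.47)^2 / (0.0085^2*0.47^3) = 3708.97
Inertial term = 1.75*42*0.031^2*(1-0.47) / (0.0085*0.47^3) = 42.4203
dP/L = 3708.97 + 42.4203 = 3751.39 Pa/m
dP = 3751.39 * 8.3 / 1000 = 31.14 kPa

31.14 kPa


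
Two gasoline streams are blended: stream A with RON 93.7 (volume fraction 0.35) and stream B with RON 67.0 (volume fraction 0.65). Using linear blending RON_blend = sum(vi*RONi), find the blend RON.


Linear blending: RON_blend = sum(vi * RONi)
Contribution 1: 0.35 * 93.7 = 32.795
Contribution 2: 0.65 * 67.0 = 43.55
RON_blend = 32.795 + 43.55 = 76.345

76.345


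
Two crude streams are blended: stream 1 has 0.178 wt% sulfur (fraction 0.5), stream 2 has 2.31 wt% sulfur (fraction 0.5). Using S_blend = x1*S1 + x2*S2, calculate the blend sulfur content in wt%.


Linear sulfur blending: S_blend = x1*S1 + x2*S2
Contribution 1: 0.5 * 0.178 = 0.089 wt%
Contribution 2: 0.5 * 2.31 = 1.155 wt%
S_blend = 0.089 + 1.155 = 1.244

1.244 wt%


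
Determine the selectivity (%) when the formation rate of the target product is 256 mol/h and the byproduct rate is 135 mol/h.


Selectivity = desired / (desired + undesired) * 100
Total products = 256 + 135 = 391 mol/h
S = 256 / 391 * 100
= 0.6547 * 100
= 65.47 %

65.47 %


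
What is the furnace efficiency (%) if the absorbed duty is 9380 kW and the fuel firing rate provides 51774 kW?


Furnace efficiency = Q_absorbed / Q_fuel * 100
= 9380 / 51774 * 100 = 18.12

18.12 %


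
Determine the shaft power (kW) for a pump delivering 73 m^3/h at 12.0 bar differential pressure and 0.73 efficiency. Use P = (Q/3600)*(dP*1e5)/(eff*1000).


Q = 73 / 3600 = 0.0202778 m^3/s
P = 0.0202778 * (12.0 * 1e5) / 0.73 / 1000 = 33.33

33.33 kW


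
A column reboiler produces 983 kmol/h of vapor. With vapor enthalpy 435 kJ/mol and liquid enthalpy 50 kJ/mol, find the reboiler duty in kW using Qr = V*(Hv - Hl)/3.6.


Qr = 983 * (435 - 50) / 3.6 = 983 * 385 / 3.6 = 105100

105100 kW


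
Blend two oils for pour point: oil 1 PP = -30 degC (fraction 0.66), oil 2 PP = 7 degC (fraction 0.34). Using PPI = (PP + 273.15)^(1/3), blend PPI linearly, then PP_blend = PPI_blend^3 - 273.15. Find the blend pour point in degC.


PPI_1 = (-30 + 273.15)^(1/3) = 6.241535
PPI_2 = (7 + 273.15)^(1/3) = 6.543301
PPI_blend = 0.66 * 6.241535 + 0.34 * 6.543301 = 6.344135
PP_blend = 6.344135^3 - 273.15 = 255.3391 - 273.15 = -17.81

-17.81 degC


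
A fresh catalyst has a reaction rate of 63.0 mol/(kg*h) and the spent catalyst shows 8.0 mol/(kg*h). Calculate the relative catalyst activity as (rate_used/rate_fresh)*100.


Activity (%) = (rate_used / rate_fresh) * 100
rate_used = 8.0, rate_fresh = 63.0
= (8.0 / 63.0) * 100
= 0.1270 * 100 = 12.70

12.70 %
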